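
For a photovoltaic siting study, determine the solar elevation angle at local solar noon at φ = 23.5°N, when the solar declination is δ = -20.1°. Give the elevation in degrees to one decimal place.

46.4°

At local noon the hour angle is zero, so the zenith angle equals |φ − δ| = |+23.5° − (-20.100°)| = 43.600°.
Elevation = 90° − 43.600° = 46.4°.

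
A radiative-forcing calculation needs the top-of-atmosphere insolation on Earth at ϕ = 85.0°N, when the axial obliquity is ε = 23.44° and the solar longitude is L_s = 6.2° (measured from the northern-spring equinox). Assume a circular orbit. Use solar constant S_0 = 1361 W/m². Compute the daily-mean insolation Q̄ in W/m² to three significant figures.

Solar declination: sin δ = sin ε · sin L_s = sin 23.44° × sin 6.2° = 0.04296, so δ = +2.462°.
cos h₀ = −tan(+85.0°) tan(+2.462°) = -0.4915, h₀ = 2.0846 rad.
Bracket: h₀ sin ϕ sin δ + cos ϕ cos δ sin h₀ = 2.0846×0.99619×0.04296 + 0.08716×0.99908×0.87088 = 0.089213 + 0.075836 = 0.165049.
Q̄ = (S_0/π) × [bracket] = (1361/π) × 0.165049 = 71.50 W/m².

Q̄ ≈ 71.5 W/m²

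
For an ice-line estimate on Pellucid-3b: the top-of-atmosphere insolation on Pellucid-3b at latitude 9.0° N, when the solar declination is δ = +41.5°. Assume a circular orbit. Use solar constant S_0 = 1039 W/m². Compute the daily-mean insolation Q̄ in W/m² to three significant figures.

cos h₀ = −tan(+9.0°) tan(+41.500°) = -0.1401, h₀ = 1.7114 rad.
Bracket: h₀ sin ϕ sin δ + cos ϕ cos δ sin h₀ = 1.7114×0.15643×0.66262 + 0.98769×0.74896×0.99013 = 0.177393 + 0.732439 = 0.909832.
Q̄ = (S_0/π) × [bracket] = (1039/π) × 0.909832 = 300.9 W/m².

Q̄ ≈ 301 W/m²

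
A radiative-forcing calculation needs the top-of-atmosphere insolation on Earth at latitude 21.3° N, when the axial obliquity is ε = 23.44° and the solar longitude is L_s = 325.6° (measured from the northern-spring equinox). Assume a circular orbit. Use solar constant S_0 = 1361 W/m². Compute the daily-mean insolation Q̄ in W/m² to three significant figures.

Solar declination: sin δ = sin ε · sin L_s = sin 23.44° × sin 325.6° = -0.22474, so δ = -12.987°.
cos h₀ = −tan(+21.3°) tan(-12.987°) = 0.0899, h₀ = 1.4808 rad.
Bracket: h₀ sin ϕ sin δ + cos ϕ cos δ sin h₀ = 1.4808×0.36325×-0.22474 + 0.93169×0.97442×0.99595 = -0.120888 + 0.904181 = 0.783293.
Q̄ = (S_0/π) × [bracket] = (1361/π) × 0.783293 = 339.3 W/m².

Q̄ ≈ 339 W/m²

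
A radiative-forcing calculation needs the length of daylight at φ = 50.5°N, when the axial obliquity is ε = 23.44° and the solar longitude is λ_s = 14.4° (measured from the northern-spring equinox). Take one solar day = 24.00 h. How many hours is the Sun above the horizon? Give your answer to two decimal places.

12.92 h

Solar declination: sin δ = sin ε · sin λ_s = sin 23.44° × sin 14.4° = 0.09893, so δ = +5.677°.
cos H₀ = −tan φ · tan δ = −tan(+50.5°) × tan(+5.677°) = -0.1206, so H₀ = 1.6917 rad = 96.93°.
Daylight = 2H₀/(2π) × 24.00 h = (1.6917/π) × 24.00 = 12.92 h.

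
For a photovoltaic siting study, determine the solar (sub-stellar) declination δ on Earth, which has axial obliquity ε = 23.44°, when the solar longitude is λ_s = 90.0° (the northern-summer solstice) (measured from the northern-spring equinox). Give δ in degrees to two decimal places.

δ = +23.44°

sin δ = sin ε · sin λ_s = sin 23.44° × sin 90.0° = 0.397789.
δ = arcsin(0.397789) = +23.44°.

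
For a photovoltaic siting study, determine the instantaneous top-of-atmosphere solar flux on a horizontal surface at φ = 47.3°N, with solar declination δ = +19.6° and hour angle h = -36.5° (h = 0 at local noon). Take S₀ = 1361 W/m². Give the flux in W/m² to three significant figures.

1.03e+03 W/m²

cos θ_z = sin φ sin δ + cos φ cos δ cos h = 0.246528 + 0.513556 = 0.760084.
Flux = S₀ · cos θ_z = 1361 × 0.760084 = 1034 W/m².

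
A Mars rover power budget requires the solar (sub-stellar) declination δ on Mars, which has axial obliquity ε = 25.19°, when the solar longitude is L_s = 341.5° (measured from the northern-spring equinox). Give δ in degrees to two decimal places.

sin δ = sin ε · sin L_s = sin 25.19° × sin 341.5° = -0.135052.
δ = arcsin(-0.135052) = -7.76°.

δ = -7.76°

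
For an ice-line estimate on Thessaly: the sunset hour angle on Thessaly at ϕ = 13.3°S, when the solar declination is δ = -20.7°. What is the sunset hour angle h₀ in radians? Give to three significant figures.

h₀ = 1.66 rad

cos h₀ = −tan ϕ · tan δ = −tan(-13.3°) × tan(-20.700°) = -0.0893, so h₀ = 1.6602 rad = 95.12°.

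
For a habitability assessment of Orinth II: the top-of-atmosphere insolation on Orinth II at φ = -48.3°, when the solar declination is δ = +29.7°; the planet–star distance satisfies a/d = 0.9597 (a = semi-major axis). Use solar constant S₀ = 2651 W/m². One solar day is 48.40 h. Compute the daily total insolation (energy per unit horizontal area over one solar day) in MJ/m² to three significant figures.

cos H₀ = −tan(-48.3°) tan(+29.700°) = 0.6402, H₀ = 0.8760 rad.
Bracket: H₀ sin φ sin δ + cos φ cos δ sin H₀ = 0.8760×-0.74664×0.49546 + 0.66523×0.86863×0.76822 = -0.324059 + 0.443907 = 0.119848.
Inverse-square distance factor (a/d)² = 0.9597² = 0.921024.
Q̄ = (S₀/π) × 0.921024 × [bracket] = (2651/π) × 0.921024 × 0.119848 = 93.145 W/m².
Daily total = Q̄ × 48.40 h × 3600 s/h = 93.145 × 48.40 × 3600 / 10⁶ = 16.23 MJ/m².

16.2 MJ/m²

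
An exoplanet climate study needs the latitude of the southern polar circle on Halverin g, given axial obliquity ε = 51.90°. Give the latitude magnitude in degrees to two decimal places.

38.10°

The polar circle is the lowest latitude that experiences at least one full rotation of continuous darkness at the northern-summer solstice; it lies at |φ| = 90° − ε = 90° − 51.90° = 38.10°.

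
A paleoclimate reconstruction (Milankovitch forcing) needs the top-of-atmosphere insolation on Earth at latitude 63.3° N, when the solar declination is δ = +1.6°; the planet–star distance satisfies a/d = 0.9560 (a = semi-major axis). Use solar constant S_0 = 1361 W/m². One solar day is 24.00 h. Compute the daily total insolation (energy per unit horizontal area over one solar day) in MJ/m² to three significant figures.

cos h₀ = −tan(+63.3°) tan(+1.600°) = -0.0555, h₀ = 1.6264 rad.
Bracket: h₀ sin ϕ sin δ + cos ϕ cos δ sin h₀ = 1.6264×0.89337×0.02792 + 0.44932×0.99961×0.99846 = 0.040567 + 0.448453 = 0.489020.
Inverse-square distance factor (a/d)² = 0.9560² = 0.913936.
Q̄ = (S_0/π) × 0.913936 × [bracket] = (1361/π) × 0.913936 × 0.489020 = 193.62 W/m².
Daily total = Q̄ × 24.00 h × 3600 s/h = 193.62 × 24.00 × 3600 / 10⁶ = 16.73 MJ/m².

16.7 MJ/m²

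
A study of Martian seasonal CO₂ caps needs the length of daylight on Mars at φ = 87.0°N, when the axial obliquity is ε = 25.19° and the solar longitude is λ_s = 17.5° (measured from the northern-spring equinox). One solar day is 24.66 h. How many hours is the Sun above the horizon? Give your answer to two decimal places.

24.66 h

Solar declination: sin δ = sin ε · sin λ_s = sin 25.19° × sin 17.5° = 0.12799, so δ = +7.353°.
Sunrise equation: cos H₀ = −tan φ · tan δ = -2.4624 ≤ −1, so the Sun never sets (polar day) and H₀ = π.
Daylight = 2H₀/(2π) × 24.66 h = (3.1416/π) × 24.66 = 24.66 h.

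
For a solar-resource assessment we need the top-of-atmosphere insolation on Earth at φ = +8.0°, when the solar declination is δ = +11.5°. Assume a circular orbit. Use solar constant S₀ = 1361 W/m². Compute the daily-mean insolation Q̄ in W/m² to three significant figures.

cos H₀ = −tan(+8.0°) tan(+11.500°) = -0.0286, H₀ = 1.5994 rad.
Bracket: H₀ sin φ sin δ + cos φ cos δ sin H₀ = 1.5994×0.13917×0.19937 + 0.99027×0.97992×0.99959 = 0.044377 + 0.969988 = 1.014365.
Q̄ = (S₀/π) × [bracket] = (1361/π) × 1.014365 = 439.4 W/m².

Q̄ ≈ 439 W/m²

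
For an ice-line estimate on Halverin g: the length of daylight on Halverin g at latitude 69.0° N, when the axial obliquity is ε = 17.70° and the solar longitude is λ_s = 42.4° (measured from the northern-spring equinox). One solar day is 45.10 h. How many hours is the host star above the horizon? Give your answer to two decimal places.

30.84 h

Solar declination: sin δ = sin ε · sin λ_s = sin 17.70° × sin 42.4° = 0.20501, so δ = +11.830°.
cos H₀ = −tan φ · tan δ = −tan(+69.0°) × tan(+11.830°) = -0.5457, so H₀ = 2.1480 rad = 123.07°.
Daylight = 2H₀/(2π) × 45.10 h = (2.1480/π) × 45.10 = 30.84 h.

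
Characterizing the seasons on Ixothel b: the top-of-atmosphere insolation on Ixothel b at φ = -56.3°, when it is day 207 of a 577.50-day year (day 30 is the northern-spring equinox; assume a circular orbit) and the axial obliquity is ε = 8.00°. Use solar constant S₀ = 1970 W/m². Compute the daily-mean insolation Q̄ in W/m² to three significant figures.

Solar longitude: λ_s = 360° × (207 − 30)/577.50 = 110.338°.
sin δ = sin 8.00° × sin 110.338° = 0.13050, so δ = +7.498°.
cos H₀ = −tan(-56.3°) tan(+7.498°) = 0.1974, H₀ = 1.3721 rad.
Bracket: H₀ sin φ sin δ + cos φ cos δ sin H₀ = 1.3721×-0.83195×0.13050 + 0.55484×0.99145×0.98033 = -0.148968 + 0.539276 = 0.390308.
Q̄ = (S₀/π) × [bracket] = (1970/π) × 0.390308 = 244.8 W/m².

Q̄ ≈ 245 W/m²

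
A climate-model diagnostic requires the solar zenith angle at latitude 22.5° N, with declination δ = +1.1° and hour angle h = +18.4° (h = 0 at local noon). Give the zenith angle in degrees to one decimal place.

θ_z = 27.9°

cos θ_z = sin ϕ sin δ + cos ϕ cos δ cos h = 0.007347 + 0.876486 = 0.883833.
θ_z = arccos(0.883833) = 27.9°.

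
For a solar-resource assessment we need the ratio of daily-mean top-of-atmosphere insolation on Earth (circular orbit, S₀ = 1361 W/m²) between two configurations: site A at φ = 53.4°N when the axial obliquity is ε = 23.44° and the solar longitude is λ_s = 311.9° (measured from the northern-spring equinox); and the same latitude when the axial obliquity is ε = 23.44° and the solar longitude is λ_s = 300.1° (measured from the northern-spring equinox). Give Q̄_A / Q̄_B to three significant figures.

Q̄_A / Q̄_B ≈ 1.26

— Configuration A (φ=+53.4°):
Solar declination: sin δ = sin ε · sin λ_s = sin 23.44° × sin 311.9° = -0.29608, so δ = -17.222°.
cos H₀ = −tan(+53.4°) tan(-17.222°) = 0.4174, H₀ = 1.1402 rad.
Bracket: H₀ sin φ sin δ + cos φ cos δ sin H₀ = 1.1402×0.80282×-0.29608 + 0.59622×0.95516×0.90873 = -0.271024 + 0.517509 = 0.246485.
Q̄ = (S₀/π) × [bracket] = (1361/π) × 0.246485 = 106.78 W/m².
— Configuration B (φ=+53.4°):
Solar declination: sin δ = sin ε · sin λ_s = sin 23.44° × sin 300.1° = -0.34415, so δ = -20.130°.
cos H₀ = −tan(+53.4°) tan(-20.130°) = 0.4935, H₀ = 1.0546 rad.
Bracket: H₀ sin φ sin δ + cos φ cos δ sin H₀ = 1.0546×0.80282×-0.34415 + 0.59622×0.93892×0.86972 = -0.291376 + 0.486872 = 0.195496.
Q̄ = (S₀/π) × [bracket] = (1361/π) × 0.195496 = 84.693 W/m².
Ratio Q̄_A / Q̄_B = 106.78 / 84.693 = 1.261.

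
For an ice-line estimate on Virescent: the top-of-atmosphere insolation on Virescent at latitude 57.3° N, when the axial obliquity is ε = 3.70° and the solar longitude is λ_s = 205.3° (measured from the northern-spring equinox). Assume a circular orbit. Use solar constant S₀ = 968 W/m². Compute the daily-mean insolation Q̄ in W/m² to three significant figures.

Q̄ ≈ 155 W/m²

Solar declination: sin δ = sin ε · sin λ_s = sin 3.70° × sin 205.3° = -0.02758, so δ = -1.580°.
cos H₀ = −tan(+57.3°) tan(-1.580°) = 0.0430, H₀ = 1.5278 rad.
Bracket: H₀ sin φ sin δ + cos φ cos δ sin H₀ = 1.5278×0.84151×-0.02758 + 0.54024×0.99962×0.99908 = -0.035458 + 0.539538 = 0.504080.
Q̄ = (S₀/π) × [bracket] = (968/π) × 0.504080 = 155.3 W/m².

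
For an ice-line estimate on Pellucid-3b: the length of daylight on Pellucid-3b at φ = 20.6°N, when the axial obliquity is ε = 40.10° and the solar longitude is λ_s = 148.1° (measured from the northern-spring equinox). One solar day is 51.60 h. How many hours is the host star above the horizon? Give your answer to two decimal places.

28.04 h

Solar declination: sin δ = sin ε · sin λ_s = sin 40.10° × sin 148.1° = 0.34038, so δ = +19.900°.
cos H₀ = −tan φ · tan δ = −tan(+20.6°) × tan(+19.900°) = -0.1361, so H₀ = 1.7073 rad = 97.82°.
Daylight = 2H₀/(2π) × 51.60 h = (1.7073/π) × 51.60 = 28.04 h.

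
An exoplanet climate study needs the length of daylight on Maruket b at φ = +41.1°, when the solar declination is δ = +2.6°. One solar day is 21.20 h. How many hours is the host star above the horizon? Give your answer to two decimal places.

10.87 h

cos H₀ = −tan φ · tan δ = −tan(+41.1°) × tan(+2.600°) = -0.0396, so H₀ = 1.6104 rad = 92.27°.
Daylight = 2H₀/(2π) × 21.20 h = (1.6104/π) × 21.20 = 10.87 h.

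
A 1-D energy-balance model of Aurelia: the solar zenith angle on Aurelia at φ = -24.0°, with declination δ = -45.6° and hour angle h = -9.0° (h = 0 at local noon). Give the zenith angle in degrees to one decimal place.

θ_z = 22.8°

cos θ_z = sin φ sin δ + cos φ cos δ cos h = 0.290602 + 0.631305 = 0.921907.
θ_z = arccos(0.921907) = 22.8°.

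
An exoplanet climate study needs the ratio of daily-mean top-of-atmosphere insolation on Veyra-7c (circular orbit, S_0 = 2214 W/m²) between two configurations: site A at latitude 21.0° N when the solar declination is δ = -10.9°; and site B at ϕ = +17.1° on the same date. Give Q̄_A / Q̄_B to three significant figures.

Q̄_A / Q̄_B ≈ 0.953

— Configuration A (ϕ=+21.0°):
cos h₀ = −tan(+21.0°) tan(-10.900°) = 0.0739, h₀ = 1.4968 rad.
Bracket: h₀ sin ϕ sin δ + cos ϕ cos δ sin h₀ = 1.4968×0.35837×-0.18910 + 0.93358×0.98196×0.99726 = -0.101435 + 0.914226 = 0.812791.
Q̄ = (S_0/π) × [bracket] = (2214/π) × 0.812791 = 572.80 W/m².
— Configuration B (ϕ=+17.1°):
cos h₀ = −tan(+17.1°) tan(-10.900°) = 0.0592, h₀ = 1.5115 rad.
Bracket: h₀ sin ϕ sin δ + cos ϕ cos δ sin h₀ = 1.5115×0.29404×-0.18910 + 0.95579×0.98196×0.99824 = -0.084044 + 0.936896 = 0.852852.
Q̄ = (S_0/π) × [bracket] = (2214/π) × 0.852852 = 601.04 W/m².
Ratio Q̄_A / Q̄_B = 572.80 / 601.04 = 0.9530.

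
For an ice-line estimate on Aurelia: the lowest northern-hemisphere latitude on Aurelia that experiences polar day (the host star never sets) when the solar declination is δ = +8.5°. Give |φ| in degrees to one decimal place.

Polar day requires cos H₀ = −tan φ tan δ ≤ −1, i.e. tan φ tan δ ≥ 1.
The boundary is |tan φ| · |tan δ| = 1, so |φ| = 90° − |δ| = 90° − 8.5° = 81.5° in the northern hemisphere.

|φ| = 81.5°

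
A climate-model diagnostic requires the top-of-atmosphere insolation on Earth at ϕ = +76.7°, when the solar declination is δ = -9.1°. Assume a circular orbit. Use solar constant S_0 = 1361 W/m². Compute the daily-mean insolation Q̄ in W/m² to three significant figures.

Q̄ ≈ 17.3 W/m²

cos h₀ = −tan(+76.7°) tan(-9.100°) = 0.6776, h₀ = 0.8263 rad.
Bracket: h₀ sin ϕ sin δ + cos ϕ cos δ sin h₀ = 0.8263×0.97318×-0.15816 + 0.23005×0.98741×0.73545 = -0.127183 + 0.167060 = 0.039877.
Q̄ = (S_0/π) × [bracket] = (1361/π) × 0.039877 = 17.28 W/m².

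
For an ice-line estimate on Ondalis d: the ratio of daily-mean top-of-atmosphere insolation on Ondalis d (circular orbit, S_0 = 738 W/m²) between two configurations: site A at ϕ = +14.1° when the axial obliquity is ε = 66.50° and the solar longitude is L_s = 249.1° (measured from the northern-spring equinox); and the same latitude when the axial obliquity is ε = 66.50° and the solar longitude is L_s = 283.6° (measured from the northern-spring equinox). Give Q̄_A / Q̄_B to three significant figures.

Q̄_A / Q̄_B ≈ 1.41

— Configuration A (ϕ=+14.1°):
Solar declination: sin δ = sin ε · sin L_s = sin 66.50° × sin 249.1° = -0.85672, so δ = -58.950°.
cos h₀ = −tan(+14.1°) tan(-58.950°) = 0.4172, h₀ = 1.1404 rad.
Bracket: h₀ sin ϕ sin δ + cos ϕ cos δ sin h₀ = 1.1404×0.24362×-0.85672 + 0.96987×0.51578×0.90881 = -0.238018 + 0.454623 = 0.216605.
Q̄ = (S_0/π) × [bracket] = (738/π) × 0.216605 = 50.883 W/m².
— Configuration B (ϕ=+14.1°):
Solar declination: sin δ = sin ε · sin L_s = sin 66.50° × sin 283.6° = -0.89135, so δ = -63.043°.
cos h₀ = −tan(+14.1°) tan(-63.043°) = 0.4939, h₀ = 1.0542 rad.
Bracket: h₀ sin ϕ sin δ + cos ϕ cos δ sin h₀ = 1.0542×0.24362×-0.89135 + 0.96987×0.45332×0.86953 = -0.228920 + 0.382299 = 0.153379.
Q̄ = (S_0/π) × [bracket] = (738/π) × 0.153379 = 36.031 W/m².
Ratio Q̄_A / Q̄_B = 50.883 / 36.031 = 1.412.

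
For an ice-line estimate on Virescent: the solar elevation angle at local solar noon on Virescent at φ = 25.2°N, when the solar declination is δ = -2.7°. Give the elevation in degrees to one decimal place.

At local noon the hour angle is zero, so the zenith angle equals |φ − δ| = |+25.2° − (-2.700°)| = 27.900°.
Elevation = 90° − 27.900° = 62.1°.

62.1°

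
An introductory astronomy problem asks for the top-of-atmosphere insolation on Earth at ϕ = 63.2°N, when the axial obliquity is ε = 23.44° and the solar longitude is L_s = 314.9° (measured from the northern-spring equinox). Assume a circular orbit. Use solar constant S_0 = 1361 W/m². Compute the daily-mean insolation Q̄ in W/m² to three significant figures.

Solar declination: sin δ = sin ε · sin L_s = sin 23.44° × sin 314.9° = -0.28177, so δ = -16.366°.
cos h₀ = −tan(+63.2°) tan(-16.366°) = 0.5814, h₀ = 0.9504 rad.
Bracket: h₀ sin ϕ sin δ + cos ϕ cos δ sin h₀ = 0.9504×0.89259×-0.28177 + 0.45088×0.95948×0.81364 = -0.239030 + 0.351989 = 0.112959.
Q̄ = (S_0/π) × [bracket] = (1361/π) × 0.112959 = 48.94 W/m².

Q̄ ≈ 48.9 W/m²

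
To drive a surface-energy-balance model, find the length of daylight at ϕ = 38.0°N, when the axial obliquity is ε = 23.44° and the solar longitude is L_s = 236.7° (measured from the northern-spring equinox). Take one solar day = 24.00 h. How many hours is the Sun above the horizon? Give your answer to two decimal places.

Solar declination: sin δ = sin ε · sin L_s = sin 23.44° × sin 236.7° = -0.33247, so δ = -19.419°.
cos h₀ = −tan ϕ · tan δ = −tan(+38.0°) × tan(-19.419°) = 0.2754, so h₀ = 1.2918 rad = 74.01°.
Daylight = 2h₀/(2π) × 24.00 h = (1.2918/π) × 24.00 = 9.87 h.

9.87 h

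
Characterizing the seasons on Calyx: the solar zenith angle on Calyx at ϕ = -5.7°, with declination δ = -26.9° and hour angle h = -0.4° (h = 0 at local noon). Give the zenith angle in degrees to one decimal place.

cos θ_z = sin ϕ sin δ + cos ϕ cos δ cos h = 0.044936 + 0.887366 = 0.932302.
θ_z = arccos(0.932302) = 21.2°.

θ_z = 21.2°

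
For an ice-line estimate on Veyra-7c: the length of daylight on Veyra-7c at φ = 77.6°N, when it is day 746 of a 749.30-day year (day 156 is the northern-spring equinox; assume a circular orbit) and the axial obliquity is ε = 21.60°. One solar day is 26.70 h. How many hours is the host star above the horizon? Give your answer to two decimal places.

Solar longitude: λ_s = 360° × (746 − 156)/749.30 = 283.465°.
sin δ = sin 21.60° × sin 283.465° = -0.35801, so δ = -20.978°.
cos H₀ = −tan φ · tan δ = 1.7439 ≥ 1, so the host star never rises (polar night) and H₀ = 0.
Daylight = 2H₀/(2π) × 26.70 h = (0.0000/π) × 26.70 = 0.00 h.

0.00 h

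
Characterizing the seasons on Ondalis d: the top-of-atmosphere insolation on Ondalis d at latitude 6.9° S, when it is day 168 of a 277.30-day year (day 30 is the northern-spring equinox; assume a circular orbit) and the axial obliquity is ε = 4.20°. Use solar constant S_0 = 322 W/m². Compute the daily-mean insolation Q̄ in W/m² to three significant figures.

Solar longitude: L_s = 360° × (168 − 30)/277.30 = 179.156°.
sin δ = sin 4.20° × sin 179.156° = 0.00108, so δ = +0.062°.
cos h₀ = −tan(-6.9°) tan(+0.062°) = 0.0001, h₀ = 1.5707 rad.
Bracket: h₀ sin ϕ sin δ + cos ϕ cos δ sin h₀ = 1.5707×-0.12014×0.00108 + 0.99276×1.00000×1.00000 = -0.000204 + 0.992760 = 0.992556.
Q̄ = (S_0/π) × [bracket] = (322/π) × 0.992556 = 101.7 W/m².

Q̄ ≈ 102 W/m²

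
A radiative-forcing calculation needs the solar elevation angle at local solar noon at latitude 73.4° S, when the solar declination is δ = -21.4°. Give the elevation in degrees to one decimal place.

38.0°

At local noon the hour angle is zero, so the zenith angle equals |φ − δ| = |-73.4° − (-21.400°)| = 52.000°.
Elevation = 90° − 52.000° = 38.0°.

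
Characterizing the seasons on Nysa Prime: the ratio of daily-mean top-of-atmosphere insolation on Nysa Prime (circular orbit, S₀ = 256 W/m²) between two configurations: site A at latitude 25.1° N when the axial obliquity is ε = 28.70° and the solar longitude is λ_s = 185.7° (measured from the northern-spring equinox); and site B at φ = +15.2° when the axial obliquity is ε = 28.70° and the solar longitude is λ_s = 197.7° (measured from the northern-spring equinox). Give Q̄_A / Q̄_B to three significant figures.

— Configuration A (φ=+25.1°):
Solar declination: sin δ = sin ε · sin λ_s = sin 28.70° × sin 185.7° = -0.04770, so δ = -2.734°.
cos H₀ = −tan(+25.1°) tan(-2.734°) = 0.0224, H₀ = 1.5484 rad.
Bracket: H₀ sin φ sin δ + cos φ cos δ sin H₀ = 1.5484×0.42420×-0.04770 + 0.90557×0.99886×0.99975 = -0.031331 + 0.904312 = 0.872981.
Q̄ = (S₀/π) × [bracket] = (256/π) × 0.872981 = 71.137 W/m².
— Configuration B (φ=+15.2°):
Solar declination: sin δ = sin ε · sin λ_s = sin 28.70° × sin 197.7° = -0.14600, so δ = -8.395°.
cos H₀ = −tan(+15.2°) tan(-8.395°) = 0.0401, H₀ = 1.5307 rad.
Bracket: H₀ sin φ sin δ + cos φ cos δ sin H₀ = 1.5307×0.26219×-0.14600 + 0.96502×0.98928×0.99920 = -0.058595 + 0.953911 = 0.895316.
Q̄ = (S₀/π) × [bracket] = (256/π) × 0.895316 = 72.957 W/m².
Ratio Q̄_A / Q̄_B = 71.137 / 72.957 = 0.9751.

Q̄_A / Q̄_B ≈ 0.975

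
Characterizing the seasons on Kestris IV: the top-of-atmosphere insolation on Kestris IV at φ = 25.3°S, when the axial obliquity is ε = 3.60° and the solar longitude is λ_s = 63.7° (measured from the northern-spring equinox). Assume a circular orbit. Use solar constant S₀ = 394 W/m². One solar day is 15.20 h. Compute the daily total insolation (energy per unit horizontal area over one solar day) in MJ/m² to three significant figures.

Solar declination: sin δ = sin ε · sin λ_s = sin 3.60° × sin 63.7° = 0.05629, so δ = +3.227°.
cos H₀ = −tan(-25.3°) tan(+3.227°) = 0.0267, H₀ = 1.5441 rad.
Bracket: H₀ sin φ sin δ + cos φ cos δ sin H₀ = 1.5441×-0.42736×0.05629 + 0.90408×0.99841×0.99964 = -0.037145 + 0.902318 = 0.865173.
Q̄ = (S₀/π) × [bracket] = (394/π) × 0.865173 = 108.50 W/m².
Daily total = Q̄ × 15.20 h × 3600 s/h = 108.50 × 15.20 × 3600 / 10⁶ = 5.937 MJ/m².

5.94 MJ/m²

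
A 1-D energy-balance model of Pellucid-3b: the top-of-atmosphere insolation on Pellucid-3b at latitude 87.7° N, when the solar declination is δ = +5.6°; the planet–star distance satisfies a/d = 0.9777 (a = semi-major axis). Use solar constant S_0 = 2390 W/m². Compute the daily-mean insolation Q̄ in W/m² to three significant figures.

cos h₀ = −tan(+87.7°) tan(+5.600°) = -2.4413 ≤ −1 ⇒ polar day, h₀ = π.
Bracket: h₀ sin ϕ sin δ + cos ϕ cos δ sin h₀ = 3.1416×0.99919×0.09758 + 0.04013×0.99523×0.00000 = 0.306309 + 0.000000 = 0.306309.
Inverse-square distance factor (a/d)² = 0.9777² = 0.955897.
Q̄ = (S_0/π) × 0.955897 × [bracket] = (2390/π) × 0.955897 × 0.306309 = 222.8 W/m².

Q̄ ≈ 223 W/m²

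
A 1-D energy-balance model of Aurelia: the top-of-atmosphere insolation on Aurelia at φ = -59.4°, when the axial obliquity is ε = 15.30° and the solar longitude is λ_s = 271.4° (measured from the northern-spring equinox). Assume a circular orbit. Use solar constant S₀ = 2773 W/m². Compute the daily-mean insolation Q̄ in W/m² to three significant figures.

Q̄ ≈ 795 W/m²

Solar declination: sin δ = sin ε · sin λ_s = sin 15.30° × sin 271.4° = -0.26379, so δ = -15.295°.
cos H₀ = −tan(-59.4°) tan(-15.295°) = -0.4624, H₀ = 2.0515 rad.
Bracket: H₀ sin φ sin δ + cos φ cos δ sin H₀ = 2.0515×-0.86074×-0.26379 + 0.50904×0.96458×0.88665 = 0.465803 + 0.435354 = 0.901157.
Q̄ = (S₀/π) × [bracket] = (2773/π) × 0.901157 = 795.4 W/m².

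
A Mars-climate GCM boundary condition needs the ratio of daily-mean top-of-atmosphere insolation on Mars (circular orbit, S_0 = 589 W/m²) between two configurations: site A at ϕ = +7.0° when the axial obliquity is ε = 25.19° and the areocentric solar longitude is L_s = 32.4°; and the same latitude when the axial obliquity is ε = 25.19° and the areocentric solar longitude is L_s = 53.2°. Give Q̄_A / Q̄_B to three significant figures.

Q̄_A / Q̄_B ≈ 1.01

— Configuration A (ϕ=+7.0°):
sin δ = sin 25.19° × sin 32.4° = 0.22806, so δ = +13.183°.
cos h₀ = −tan(+7.0°) tan(+13.183°) = -0.0288, h₀ = 1.5996 rad.
Bracket: h₀ sin ϕ sin δ + cos ϕ cos δ sin h₀ = 1.5996×0.12187×0.22806 + 0.99255×0.97365×0.99959 = 0.044459 + 0.966000 = 1.010459.
Q̄ = (S_0/π) × [bracket] = (589/π) × 1.010459 = 189.45 W/m².
— Configuration B (ϕ=+7.0°):
sin δ = sin 25.19° × sin 53.2° = 0.34081, so δ = +19.926°.
cos h₀ = −tan(+7.0°) tan(+19.926°) = -0.0445, h₀ = 1.6153 rad.
Bracket: h₀ sin ϕ sin δ + cos ϕ cos δ sin h₀ = 1.6153×0.12187×0.34081 + 0.99255×0.94013×0.99901 = 0.067091 + 0.932202 = 0.999293.
Q̄ = (S_0/π) × [bracket] = (589/π) × 0.999293 = 187.35 W/m².
Ratio Q̄_A / Q̄_B = 189.45 / 187.35 = 1.011.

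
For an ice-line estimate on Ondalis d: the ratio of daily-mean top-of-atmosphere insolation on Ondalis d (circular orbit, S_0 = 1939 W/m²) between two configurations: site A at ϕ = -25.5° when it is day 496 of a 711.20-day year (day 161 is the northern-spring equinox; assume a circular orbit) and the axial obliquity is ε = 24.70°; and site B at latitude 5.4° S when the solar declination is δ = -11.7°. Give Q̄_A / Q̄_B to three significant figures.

Q̄_A / Q̄_B ≈ 0.845

— Configuration A (ϕ=-25.5°):
Solar longitude: L_s = 360° × (496 − 161)/711.20 = 169.573°.
sin δ = sin 24.70° × sin 169.573° = 0.07563, so δ = +4.337°.
cos h₀ = −tan(-25.5°) tan(+4.337°) = 0.0362, h₀ = 1.5346 rad.
Bracket: h₀ sin ϕ sin δ + cos ϕ cos δ sin h₀ = 1.5346×-0.43051×0.07563 + 0.90259×0.99714×0.99935 = -0.049966 + 0.899424 = 0.849458.
Q̄ = (S_0/π) × [bracket] = (1939/π) × 0.849458 = 524.29 W/m².
— Configuration B (ϕ=-5.4°):
cos h₀ = −tan(-5.4°) tan(-11.700°) = -0.0196, h₀ = 1.5904 rad.
Bracket: h₀ sin ϕ sin δ + cos ϕ cos δ sin h₀ = 1.5904×-0.09411×-0.20279 + 0.99556×0.97922×0.99981 = 0.030352 + 0.974687 = 1.005039.
Q̄ = (S_0/π) × [bracket] = (1939/π) × 1.005039 = 620.31 W/m².
Ratio Q̄_A / Q̄_B = 524.29 / 620.31 = 0.8452.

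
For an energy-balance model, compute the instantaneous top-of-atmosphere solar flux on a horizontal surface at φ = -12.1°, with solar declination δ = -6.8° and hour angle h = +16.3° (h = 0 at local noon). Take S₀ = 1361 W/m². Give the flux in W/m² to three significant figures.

cos θ_z = sin φ sin δ + cos φ cos δ cos h = 0.024820 + 0.931880 = 0.956700.
Flux = S₀ · cos θ_z = 1361 × 0.956700 = 1302 W/m².

1.30e+03 W/m²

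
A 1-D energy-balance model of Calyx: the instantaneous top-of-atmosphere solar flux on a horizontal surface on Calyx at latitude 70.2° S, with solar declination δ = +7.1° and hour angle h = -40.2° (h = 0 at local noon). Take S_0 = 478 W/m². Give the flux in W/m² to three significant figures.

67.1 W/m²

cos θ_z = sin ϕ sin δ + cos ϕ cos δ cos h = -0.116294 + 0.256743 = 0.140449.
Flux = S_0 · cos θ_z = 478 × 0.140449 = 67.13 W/m².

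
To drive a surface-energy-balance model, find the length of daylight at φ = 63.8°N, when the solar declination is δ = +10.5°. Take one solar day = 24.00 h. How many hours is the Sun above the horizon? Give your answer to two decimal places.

cos H₀ = −tan φ · tan δ = −tan(+63.8°) × tan(+10.500°) = -0.3767, so H₀ = 1.9570 rad = 112.13°.
Daylight = 2H₀/(2π) × 24.00 h = (1.9570/π) × 24.00 = 14.95 h.

14.95 h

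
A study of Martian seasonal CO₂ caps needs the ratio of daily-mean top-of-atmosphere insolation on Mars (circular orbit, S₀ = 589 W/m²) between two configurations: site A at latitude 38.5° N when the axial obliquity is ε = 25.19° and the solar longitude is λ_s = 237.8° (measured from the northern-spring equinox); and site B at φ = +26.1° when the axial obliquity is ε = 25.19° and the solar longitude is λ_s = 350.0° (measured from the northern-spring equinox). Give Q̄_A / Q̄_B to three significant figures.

Q̄_A / Q̄_B ≈ 0.488

— Configuration A (φ=+38.5°):
Solar declination: sin δ = sin ε · sin λ_s = sin 25.19° × sin 237.8° = -0.36016, so δ = -21.110°.
cos H₀ = −tan(+38.5°) tan(-21.110°) = 0.3071, H₀ = 1.2587 rad.
Bracket: H₀ sin φ sin δ + cos φ cos δ sin H₀ = 1.2587×0.62251×-0.36016 + 0.78261×0.93289×0.95168 = -0.282205 + 0.694811 = 0.412606.
Q̄ = (S₀/π) × [bracket] = (589/π) × 0.412606 = 77.357 W/m².
— Configuration B (φ=+26.1°):
Solar declination: sin δ = sin ε · sin λ_s = sin 25.19° × sin 350.0° = -0.07391, so δ = -4.239°.
cos H₀ = −tan(+26.1°) tan(-4.239°) = 0.0363, H₀ = 1.5345 rad.
Bracket: H₀ sin φ sin δ + cos φ cos δ sin H₀ = 1.5345×0.43994×-0.07391 + 0.89803×0.99727×0.99934 = -0.049896 + 0.894987 = 0.845091.
Q̄ = (S₀/π) × [bracket] = (589/π) × 0.845091 = 158.44 W/m².
Ratio Q̄_A / Q̄_B = 77.357 / 158.44 = 0.4882.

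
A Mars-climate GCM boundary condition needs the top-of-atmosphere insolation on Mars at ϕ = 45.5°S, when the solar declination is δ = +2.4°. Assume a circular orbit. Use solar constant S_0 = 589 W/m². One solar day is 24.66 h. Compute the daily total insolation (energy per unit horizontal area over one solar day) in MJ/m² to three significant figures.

10.9 MJ/m²

cos h₀ = −tan(-45.5°) tan(+2.400°) = 0.0427, h₀ = 1.5281 rad.
Bracket: h₀ sin ϕ sin δ + cos ϕ cos δ sin h₀ = 1.5281×-0.71325×0.04188 + 0.70091×0.99912×0.99909 = -0.045646 + 0.699656 = 0.654010.
Q̄ = (S_0/π) × [bracket] = (589/π) × 0.654010 = 122.62 W/m².
Daily total = Q̄ × 24.66 h × 3600 s/h = 122.62 × 24.66 × 3600 / 10⁶ = 10.89 MJ/m².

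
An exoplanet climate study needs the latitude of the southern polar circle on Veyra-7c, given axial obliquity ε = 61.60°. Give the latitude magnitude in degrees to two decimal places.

28.40°

The polar circle is the lowest latitude that experiences at least one full rotation of continuous darkness at the northern-summer solstice; it lies at |ϕ| = 90° − ε = 90° − 61.60° = 28.40°.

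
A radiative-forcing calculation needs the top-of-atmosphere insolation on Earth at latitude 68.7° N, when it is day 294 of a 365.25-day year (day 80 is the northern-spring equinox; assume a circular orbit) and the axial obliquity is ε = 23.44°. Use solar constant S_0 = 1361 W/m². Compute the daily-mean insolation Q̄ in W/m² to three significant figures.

Solar longitude: L_s = 360° × (294 − 80)/365.25 = 210.924°.
sin δ = sin 23.44° × sin 210.924° = -0.20442, so δ = -11.796°.
cos h₀ = −tan(+68.7°) tan(-11.796°) = 0.5356, h₀ = 1.0055 rad.
Bracket: h₀ sin ϕ sin δ + cos ϕ cos δ sin h₀ = 1.0055×0.93169×-0.20442 + 0.36325×0.97888×0.84445 = -0.191504 + 0.300268 = 0.108764.
Q̄ = (S_0/π) × [bracket] = (1361/π) × 0.108764 = 47.12 W/m².

Q̄ ≈ 47.1 W/m²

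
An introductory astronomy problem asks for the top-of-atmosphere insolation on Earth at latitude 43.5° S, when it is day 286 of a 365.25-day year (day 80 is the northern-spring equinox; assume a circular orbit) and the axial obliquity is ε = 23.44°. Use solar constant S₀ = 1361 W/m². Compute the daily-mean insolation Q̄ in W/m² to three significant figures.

Q̄ ≈ 387 W/m²

Solar longitude: λ_s = 360° × (286 − 80)/365.25 = 203.039°.
sin δ = sin 23.44° × sin 203.039° = -0.15568, so δ = -8.956°.
cos H₀ = −tan(-43.5°) tan(-8.956°) = -0.1496, H₀ = 1.7209 rad.
Bracket: H₀ sin φ sin δ + cos φ cos δ sin H₀ = 1.7209×-0.68835×-0.15568 + 0.72537×0.98781×0.98875 = 0.184416 + 0.708467 = 0.892883.
Q̄ = (S₀/π) × [bracket] = (1361/π) × 0.892883 = 386.8 W/m².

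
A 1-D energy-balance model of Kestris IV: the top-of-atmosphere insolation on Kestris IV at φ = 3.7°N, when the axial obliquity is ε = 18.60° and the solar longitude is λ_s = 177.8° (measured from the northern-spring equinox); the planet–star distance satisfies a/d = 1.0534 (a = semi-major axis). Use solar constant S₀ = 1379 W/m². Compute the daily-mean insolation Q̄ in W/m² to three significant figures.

Solar declination: sin δ = sin ε · sin λ_s = sin 18.60° × sin 177.8° = 0.01224, so δ = +0.702°.
cos H₀ = −tan(+3.7°) tan(+0.702°) = -0.0008, H₀ = 1.5716 rad.
Bracket: H₀ sin φ sin δ + cos φ cos δ sin H₀ = 1.5716×0.06453×0.01224 + 0.99792×0.99993×1.00000 = 0.001241 + 0.997850 = 0.999091.
Inverse-square distance factor (a/d)² = 1.0534² = 1.109652.
Q̄ = (S₀/π) × 1.109652 × [bracket] = (1379/π) × 1.109652 × 0.999091 = 486.6 W/m².

Q̄ ≈ 487 W/m²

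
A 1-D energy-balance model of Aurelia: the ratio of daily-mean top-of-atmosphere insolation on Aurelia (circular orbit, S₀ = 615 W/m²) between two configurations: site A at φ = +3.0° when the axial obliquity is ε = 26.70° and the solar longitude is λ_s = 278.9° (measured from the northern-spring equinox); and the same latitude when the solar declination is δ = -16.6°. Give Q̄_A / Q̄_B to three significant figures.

Q̄_A / Q̄_B ≈ 0.920

— Configuration A (φ=+3.0°):
Solar declination: sin δ = sin ε · sin λ_s = sin 26.70° × sin 278.9° = -0.44391, so δ = -26.354°.
cos H₀ = −tan(+3.0°) tan(-26.354°) = 0.0260, H₀ = 1.5448 rad.
Bracket: H₀ sin φ sin δ + cos φ cos δ sin H₀ = 1.5448×0.05234×-0.44391 + 0.99863×0.89607×0.99966 = -0.035892 + 0.894538 = 0.858646.
Q̄ = (S₀/π) × [bracket] = (615/π) × 0.858646 = 168.09 W/m².
— Configuration B (φ=+3.0°):
cos H₀ = −tan(+3.0°) tan(-16.600°) = 0.0156, H₀ = 1.5552 rad.
Bracket: H₀ sin φ sin δ + cos φ cos δ sin H₀ = 1.5552×0.05234×-0.28569 + 0.99863×0.95832×0.99988 = -0.023255 + 0.956892 = 0.933637.
Q̄ = (S₀/π) × [bracket] = (615/π) × 0.933637 = 182.77 W/m².
Ratio Q̄_A / Q̄_B = 168.09 / 182.77 = 0.9197.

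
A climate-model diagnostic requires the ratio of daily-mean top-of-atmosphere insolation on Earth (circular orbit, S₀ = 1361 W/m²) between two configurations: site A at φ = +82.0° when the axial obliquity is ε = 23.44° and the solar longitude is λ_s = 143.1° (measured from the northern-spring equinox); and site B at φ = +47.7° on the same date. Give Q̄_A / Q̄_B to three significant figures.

Q̄_A / Q̄_B ≈ 0.778

— Configuration A (φ=+82.0°):
Solar declination: sin δ = sin ε · sin λ_s = sin 23.44° × sin 143.1° = 0.23884, so δ = +13.818°.
cos H₀ = −tan(+82.0°) tan(+13.818°) = -1.7501 ≤ −1 ⇒ polar day, H₀ = π.
Bracket: H₀ sin φ sin δ + cos φ cos δ sin H₀ = 3.1416×0.99027×0.23884 + 0.13917×0.97106×0.00000 = 0.743039 + 0.000000 = 0.743039.
Q̄ = (S₀/π) × [bracket] = (1361/π) × 0.743039 = 321.90 W/m².
— Configuration B (φ=+47.7°):
cos H₀ = −tan(+47.7°) tan(+13.818°) = -0.2703, H₀ = 1.8445 rad.
Bracket: H₀ sin φ sin δ + cos φ cos δ sin H₀ = 1.8445×0.73963×0.23884 + 0.67301×0.97106×0.96277 = 0.325837 + 0.629202 = 0.955039.
Q̄ = (S₀/π) × [bracket] = (1361/π) × 0.955039 = 413.74 W/m².
Ratio Q̄_A / Q̄_B = 321.90 / 413.74 = 0.7780.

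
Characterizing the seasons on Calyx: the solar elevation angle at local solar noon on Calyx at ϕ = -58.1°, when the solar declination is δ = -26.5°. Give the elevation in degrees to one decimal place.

58.4°

At local noon the hour angle is zero, so the zenith angle equals |ϕ − δ| = |-58.1° − (-26.500°)| = 31.600°.
Elevation = 90° − 31.600° = 58.4°.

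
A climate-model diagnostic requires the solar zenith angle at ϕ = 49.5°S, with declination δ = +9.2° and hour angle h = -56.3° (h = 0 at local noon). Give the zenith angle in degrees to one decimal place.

cos θ_z = sin ϕ sin δ + cos ϕ cos δ cos h = -0.121575 + 0.355707 = 0.234132.
θ_z = arccos(0.234132) = 76.5°.

θ_z = 76.5°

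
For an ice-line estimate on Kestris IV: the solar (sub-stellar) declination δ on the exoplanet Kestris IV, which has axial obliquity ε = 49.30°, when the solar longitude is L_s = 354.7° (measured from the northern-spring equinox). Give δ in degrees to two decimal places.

sin δ = sin ε · sin L_s = sin 49.30° × sin 354.7° = -0.070029.
δ = arcsin(-0.070029) = -4.02°.

δ = -4.02°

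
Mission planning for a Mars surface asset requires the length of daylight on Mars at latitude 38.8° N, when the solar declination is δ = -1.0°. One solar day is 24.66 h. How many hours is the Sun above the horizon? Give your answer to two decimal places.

cos H₀ = −tan φ · tan δ = −tan(+38.8°) × tan(-1.000°) = 0.0140, so H₀ = 1.5568 rad = 89.20°.
Daylight = 2H₀/(2π) × 24.66 h = (1.5568/π) × 24.66 = 12.22 h.

12.22 h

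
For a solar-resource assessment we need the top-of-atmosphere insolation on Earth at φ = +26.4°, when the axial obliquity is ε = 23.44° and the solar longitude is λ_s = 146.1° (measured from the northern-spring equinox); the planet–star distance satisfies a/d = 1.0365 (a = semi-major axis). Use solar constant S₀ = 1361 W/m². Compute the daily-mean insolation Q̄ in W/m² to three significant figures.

Solar declination: sin δ = sin ε · sin λ_s = sin 23.44° × sin 146.1° = 0.22186, so δ = +12.819°.
cos H₀ = −tan(+26.4°) tan(+12.819°) = -0.1129, H₀ = 1.6840 rad.
Bracket: H₀ sin φ sin δ + cos φ cos δ sin H₀ = 1.6840×0.44464×0.22186 + 0.89571×0.97508×0.99360 = 0.166123 + 0.867799 = 1.033922.
Inverse-square distance factor (a/d)² = 1.0365² = 1.074332.
Q̄ = (S₀/π) × 1.074332 × [bracket] = (1361/π) × 1.074332 × 1.033922 = 481.2 W/m².

Q̄ ≈ 481 W/m²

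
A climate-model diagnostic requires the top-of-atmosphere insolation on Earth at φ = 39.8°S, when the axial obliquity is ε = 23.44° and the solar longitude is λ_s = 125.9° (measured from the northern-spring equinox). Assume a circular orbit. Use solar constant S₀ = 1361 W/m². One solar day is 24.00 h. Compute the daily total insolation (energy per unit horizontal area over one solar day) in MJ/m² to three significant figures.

16.2 MJ/m²

Solar declination: sin δ = sin ε · sin λ_s = sin 23.44° × sin 125.9° = 0.32223, so δ = +18.798°.
cos H₀ = −tan(-39.8°) tan(+18.798°) = 0.2836, H₀ = 1.2833 rad.
Bracket: H₀ sin φ sin δ + cos φ cos δ sin H₀ = 1.2833×-0.64011×0.32223 + 0.76828×0.94666×0.95894 = -0.264697 + 0.697437 = 0.432740.
Q̄ = (S₀/π) × [bracket] = (1361/π) × 0.432740 = 187.47 W/m².
Daily total = Q̄ × 24.00 h × 3600 s/h = 187.47 × 24.00 × 3600 / 10⁶ = 16.20 MJ/m².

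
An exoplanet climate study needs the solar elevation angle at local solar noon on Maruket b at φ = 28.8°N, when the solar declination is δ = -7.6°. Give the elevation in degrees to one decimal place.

53.6°

At local noon the hour angle is zero, so the zenith angle equals |φ − δ| = |+28.8° − (-7.600°)| = 36.400°.
Elevation = 90° − 36.400° = 53.6°.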